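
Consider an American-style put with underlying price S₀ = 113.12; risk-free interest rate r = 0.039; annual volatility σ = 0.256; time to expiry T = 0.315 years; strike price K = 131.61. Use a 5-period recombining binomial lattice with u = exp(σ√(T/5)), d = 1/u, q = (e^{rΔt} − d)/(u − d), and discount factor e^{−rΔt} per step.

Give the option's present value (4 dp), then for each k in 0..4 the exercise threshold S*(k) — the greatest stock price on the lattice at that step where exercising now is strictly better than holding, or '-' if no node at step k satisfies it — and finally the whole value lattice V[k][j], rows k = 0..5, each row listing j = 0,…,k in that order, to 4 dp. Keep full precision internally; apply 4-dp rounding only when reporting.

Δt=0.06300, u=1.06636, d=0.93777, q=0.50307, disc=e^(-rΔt)=0.99755
k=5 terminal: V=max(K-S,0) → 49.5729 38.3228 25.5300 10.9828 0.0000 0.0000
k=4: j=0 S=87.4815 intr=44.1285 cont=43.8055 V=44.1285[EX]; j=1 S=99.4782 intr=32.1318 cont=31.8089 V=32.1318[EX]; j=2 S=113.1200 intr=18.4900 cont=18.1670 V=18.4900[EX]; j=3 S=128.6326 intr=2.9774 cont=5.4443 V=5.4443[hold]; j=4 S=146.2725 intr=0.0000 cont=0.0000 V=0.0000[hold]  S*(4)=113.1200
k=3: j=0 S=93.2872 intr=38.3228 cont=37.9998 V=38.3228[EX]; j=1 S=106.0800 intr=25.5300 cont=25.2070 V=25.5300[EX]; j=2 S=120.6272 intr=10.9828 cont=11.8978 V=11.8978[hold]; j=3 S=137.1693 intr=0.0000 cont=2.6988 V=2.6988[hold]  S*(3)=106.0800
k=2: j=0 S=99.4782 intr=32.1318 cont=31.8089 V=32.1318[EX]; j=1 S=113.1200 intr=18.4900 cont=18.6262 V=18.6262[hold]; j=2 S=128.6326 intr=2.9774 cont=7.2522 V=7.2522[hold]  S*(2)=99.4782
k=1: j=0 S=106.0800 intr=25.5300 cont=25.2754 V=25.5300[EX]; j=1 S=120.6272 intr=10.9828 cont=12.8726 V=12.8726[hold]  S*(1)=106.0800
k=0: j=0 S=113.1200 intr=18.4900 cont=19.1154 V=19.1154[hold]  S*(0)=-

price = 19.1154
boundary = - 106.0800 99.4782 106.0800 113.1200
tree:
19.1154
25.5300 12.8726
32.1318 18.6262 7.2522
38.3228 25.5300 11.8978 2.6988
44.1285 32.1318 18.4900 5.4443 0.0000
49.5729 38.3228 25.5300 10.9828 0.0000 0.0000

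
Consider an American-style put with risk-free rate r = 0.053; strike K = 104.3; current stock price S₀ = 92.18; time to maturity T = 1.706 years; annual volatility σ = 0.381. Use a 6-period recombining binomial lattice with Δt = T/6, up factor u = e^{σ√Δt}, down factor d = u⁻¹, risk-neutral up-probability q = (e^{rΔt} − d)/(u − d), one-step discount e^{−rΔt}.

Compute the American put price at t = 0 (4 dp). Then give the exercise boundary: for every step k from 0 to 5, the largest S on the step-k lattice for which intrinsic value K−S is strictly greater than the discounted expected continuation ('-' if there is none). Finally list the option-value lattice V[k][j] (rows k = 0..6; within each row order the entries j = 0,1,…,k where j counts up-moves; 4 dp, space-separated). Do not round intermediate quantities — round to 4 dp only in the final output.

price = 22.1705
boundary = - - 61.4008 50.1121 61.4008 75.2325
tree:
22.1705
31.3991 13.1215
42.8992 20.2405 6.0169
54.1879 30.1533 10.4092 1.5685
63.4011 42.8992 17.6409 3.1010 0.0000
70.9205 54.1879 29.0675 6.1306 0.0000 0.0000
77.0574 63.4011 42.8992 12.1200 0.0000 0.0000 0.0000

Δt=0.28433  u=1.22527  d=0.81615  q=0.48650  discount=0.98504
step 6 (expiry): payoffs max(K−S,0) = 77.0574 63.4011 42.8992 12.1200 0.0000 0.0000 0.0000
step 5: (k=5,j=0): S=33.3795, (K−S)⁺=70.9205, hold=69.3605 ⇒ V=70.9205 exercise | (k=5,j=1): S=50.1121, (K−S)⁺=54.1879, hold=52.6279 ⇒ V=54.1879 exercise | (k=5,j=2): S=75.2325, (K−S)⁺=29.0675, hold=27.5076 ⇒ V=29.0675 exercise | (k=5,j=3): S=112.9453, (K−S)⁺=0.0000, hold=6.1306 ⇒ V=6.1306 continue | (k=5,j=4): S=169.5629, (K−S)⁺=0.0000, hold=0.0000 ⇒ V=0.0000 continue | (k=5,j=5): S=254.5621, (K−S)⁺=0.0000, hold=0.0000 ⇒ V=0.0000 continue  boundary S*=75.2325
step 4: (k=4,j=0): S=40.8989, (K−S)⁺=63.4011, hold=61.8412 ⇒ V=63.4011 exercise | (k=4,j=1): S=61.4008, (K−S)⁺=42.8992, hold=41.3392 ⇒ V=42.8992 exercise | (k=4,j=2): S=92.1800, (K−S)⁺=12.1200, hold=17.6409 ⇒ V=17.6409 continue | (k=4,j=3): S=138.3883, (K−S)⁺=0.0000, hold=3.1010 ⇒ V=3.1010 continue | (k=4,j=4): S=207.7602, (K−S)⁺=0.0000, hold=0.0000 ⇒ V=0.0000 continue  boundary S*=61.4008
step 3: (k=3,j=0): S=50.1121, (K−S)⁺=54.1879, hold=52.6279 ⇒ V=54.1879 exercise | (k=3,j=1): S=75.2325, (K−S)⁺=29.0675, hold=30.1533 ⇒ V=30.1533 continue | (k=3,j=2): S=112.9453, (K−S)⁺=0.0000, hold=10.4092 ⇒ V=10.4092 continue | (k=3,j=3): S=169.5629, (K−S)⁺=0.0000, hold=1.5685 ⇒ V=1.5685 continue  boundary S*=50.1121
step 2: (k=2,j=0): S=61.4008, (K−S)⁺=42.8992, hold=41.8596 ⇒ V=42.8992 exercise | (k=2,j=1): S=92.1800, (K−S)⁺=12.1200, hold=20.2405 ⇒ V=20.2405 continue | (k=2,j=2): S=138.3883, (K−S)⁺=0.0000, hold=6.0169 ⇒ V=6.0169 continue  boundary S*=61.4008
step 1: (k=1,j=0): S=75.2325, (K−S)⁺=29.0675, hold=31.3991 ⇒ V=31.3991 continue | (k=1,j=1): S=112.9453, (K−S)⁺=0.0000, hold=13.1215 ⇒ V=13.1215 continue  boundary S*=-
step 0: (k=0,j=0): S=92.1800, (K−S)⁺=12.1200, hold=22.1705 ⇒ V=22.1705 continue  boundary S*=-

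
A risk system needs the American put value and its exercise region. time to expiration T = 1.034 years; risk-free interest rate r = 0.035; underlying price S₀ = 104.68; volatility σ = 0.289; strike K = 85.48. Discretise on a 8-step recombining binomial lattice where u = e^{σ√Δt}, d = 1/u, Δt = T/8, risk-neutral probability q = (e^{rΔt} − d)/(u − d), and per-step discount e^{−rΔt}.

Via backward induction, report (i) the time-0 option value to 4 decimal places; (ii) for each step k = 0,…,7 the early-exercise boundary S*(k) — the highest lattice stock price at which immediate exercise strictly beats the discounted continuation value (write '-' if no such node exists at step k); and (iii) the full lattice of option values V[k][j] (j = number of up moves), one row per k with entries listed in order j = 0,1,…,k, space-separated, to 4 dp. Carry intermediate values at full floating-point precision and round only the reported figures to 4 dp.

price = 3.1152
boundary = - - - - - 62.2657 69.0831 76.6470
tree:
3.1152
4.9601 1.2678
7.7041 2.2152 0.3160
11.6048 3.8082 0.6157 0.0140
16.8199 6.4081 1.1993 0.0280 0.0000
23.2143 10.4717 2.3347 0.0558 0.0000 0.0000
29.3589 16.3969 4.5425 0.1111 0.0000 0.0000 0.0000
34.8972 23.2143 8.8330 0.2214 0.0000 0.0000 0.0000 0.0000
39.8889 29.3589 16.3969 0.4411 0.0000 0.0000 0.0000 0.0000 0.0000

params: Δt=0.12925 u=1.10949 d=0.90132 q=0.49583 e^(-rΔt)=0.99549
t_8 payoffs: 39.8889 29.3589 16.3969 0.4411 0.0000 0.0000 0.0000 0.0000 0.0000
t_7: node(7,0) S=50.5828 payoff=34.8972 vs cont=34.5114 → 34.8972 [stop]  node(7,1) S=62.2657 payoff=23.2143 vs cont=22.8285 → 23.2143 [stop]  node(7,2) S=76.6470 payoff=8.8330 vs cont=8.4472 → 8.8330 [stop]  node(7,3) S=94.3498 payoff=0.0000 vs cont=0.2214 → 0.2214 [wait]  node(7,4) S=116.1413 payoff=0.0000 vs cont=0.0000 → 0.0000 [wait]  node(7,5) S=142.9659 payoff=0.0000 vs cont=0.0000 → 0.0000 [wait]  node(7,6) S=175.9861 payoff=0.0000 vs cont=0.0000 → 0.0000 [wait]  node(7,7) S=216.6329 payoff=0.0000 vs cont=0.0000 → 0.0000 [wait]  ⇒ S*(7)=76.6470
t_6: node(6,0) S=56.1211 payoff=29.3589 vs cont=28.9731 → 29.3589 [stop]  node(6,1) S=69.0831 payoff=16.3969 vs cont=16.0111 → 16.3969 [stop]  node(6,2) S=85.0389 payoff=0.4411 vs cont=4.5425 → 4.5425 [wait]  node(6,3) S=104.6800 payoff=0.0000 vs cont=0.1111 → 0.1111 [wait]  node(6,4) S=128.8575 payoff=0.0000 vs cont=0.0000 → 0.0000 [wait]  node(6,5) S=158.6191 payoff=0.0000 vs cont=0.0000 → 0.0000 [wait]  node(6,6) S=195.2546 payoff=0.0000 vs cont=0.0000 → 0.0000 [wait]  ⇒ S*(6)=69.0831
t_5: node(5,0) S=62.2657 payoff=23.2143 vs cont=22.8285 → 23.2143 [stop]  node(5,1) S=76.6470 payoff=8.8330 vs cont=10.4717 → 10.4717 [wait]  node(5,2) S=94.3498 payoff=0.0000 vs cont=2.3347 → 2.3347 [wait]  node(5,3) S=116.1413 payoff=0.0000 vs cont=0.0558 → 0.0558 [wait]  node(5,4) S=142.9659 payoff=0.0000 vs cont=0.0000 → 0.0000 [wait]  node(5,5) S=175.9861 payoff=0.0000 vs cont=0.0000 → 0.0000 [wait]  ⇒ S*(5)=62.2657
t_4: node(4,0) S=69.0831 payoff=16.3969 vs cont=16.8199 → 16.8199 [wait]  node(4,1) S=85.0389 payoff=0.4411 vs cont=6.4081 → 6.4081 [wait]  node(4,2) S=104.6800 payoff=0.0000 vs cont=1.1993 → 1.1993 [wait]  node(4,3) S=128.8575 payoff=0.0000 vs cont=0.0280 → 0.0280 [wait]  node(4,4) S=158.6191 payoff=0.0000 vs cont=0.0000 → 0.0000 [wait]  ⇒ S*(4)=-
t_3: node(3,0) S=76.6470 payoff=8.8330 vs cont=11.6048 → 11.6048 [wait]  node(3,1) S=94.3498 payoff=0.0000 vs cont=3.8082 → 3.8082 [wait]  node(3,2) S=116.1413 payoff=0.0000 vs cont=0.6157 → 0.6157 [wait]  node(3,3) S=142.9659 payoff=0.0000 vs cont=0.0140 → 0.0140 [wait]  ⇒ S*(3)=-
t_2: node(2,0) S=85.0389 payoff=0.4411 vs cont=7.7041 → 7.7041 [wait]  node(2,1) S=104.6800 payoff=0.0000 vs cont=2.2152 → 2.2152 [wait]  node(2,2) S=128.8575 payoff=0.0000 vs cont=0.3160 → 0.3160 [wait]  ⇒ S*(2)=-
t_1: node(1,0) S=94.3498 payoff=0.0000 vs cont=4.9601 → 4.9601 [wait]  node(1,1) S=116.1413 payoff=0.0000 vs cont=1.2678 → 1.2678 [wait]  ⇒ S*(1)=-
t_0: node(0,0) S=104.6800 payoff=0.0000 vs cont=3.1152 → 3.1152 [wait]  ⇒ S*(0)=-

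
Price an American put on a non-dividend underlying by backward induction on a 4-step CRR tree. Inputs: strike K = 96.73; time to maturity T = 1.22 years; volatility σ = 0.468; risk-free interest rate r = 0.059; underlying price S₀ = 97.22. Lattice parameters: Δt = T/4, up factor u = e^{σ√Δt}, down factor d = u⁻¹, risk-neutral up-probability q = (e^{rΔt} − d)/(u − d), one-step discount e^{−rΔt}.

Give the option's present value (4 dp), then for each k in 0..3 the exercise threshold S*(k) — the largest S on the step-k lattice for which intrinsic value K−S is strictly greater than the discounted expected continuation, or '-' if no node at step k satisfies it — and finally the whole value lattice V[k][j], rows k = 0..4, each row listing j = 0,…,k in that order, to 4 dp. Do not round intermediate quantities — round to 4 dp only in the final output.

price = 15.8944
boundary = - - 57.9774 75.0771
tree:
15.8944
25.3580 5.8567
38.7526 11.2612 0.0000
51.9576 21.6529 0.0000 0.0000
62.1550 38.7526 0.0000 0.0000 0.0000

Δt=0.30500, u=1.29494, d=0.77224, q=0.47048, disc=e^(-rΔt)=0.98217
k=4 terminal: V=max(K-S,0) → 62.1550 38.7526 0.0000 0.0000 0.0000
k=3: j=0 S=44.7724 intr=51.9576 cont=50.2325 V=51.9576[EX]; j=1 S=75.0771 intr=21.6529 cont=20.1543 V=21.6529[EX]; j=2 S=125.8937 intr=0.0000 cont=0.0000 V=0.0000[hold]; j=3 S=211.1061 intr=0.0000 cont=0.0000 V=0.0000[hold]  S*(3)=75.0771
k=2: j=0 S=57.9774 intr=38.7526 cont=37.0275 V=38.7526[EX]; j=1 S=97.2200 intr=0.0000 cont=11.2612 V=11.2612[hold]; j=2 S=163.0243 intr=0.0000 cont=0.0000 V=0.0000[hold]  S*(2)=57.9774
k=1: j=0 S=75.0771 intr=21.6529 cont=25.3580 V=25.3580[hold]; j=1 S=125.8937 intr=0.0000 cont=5.8567 V=5.8567[hold]  S*(1)=-
k=0: j=0 S=97.2200 intr=0.0000 cont=15.8944 V=15.8944[hold]  S*(0)=-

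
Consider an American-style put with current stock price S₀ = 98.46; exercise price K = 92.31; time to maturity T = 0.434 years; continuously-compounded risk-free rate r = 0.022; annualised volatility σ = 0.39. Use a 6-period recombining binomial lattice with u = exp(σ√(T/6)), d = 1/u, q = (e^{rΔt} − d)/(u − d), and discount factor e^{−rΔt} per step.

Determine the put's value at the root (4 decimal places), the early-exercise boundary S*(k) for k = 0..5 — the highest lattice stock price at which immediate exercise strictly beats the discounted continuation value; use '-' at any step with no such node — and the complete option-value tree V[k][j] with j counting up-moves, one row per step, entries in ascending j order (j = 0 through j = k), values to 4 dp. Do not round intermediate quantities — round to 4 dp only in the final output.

params: Δt=0.07233 u=1.11059 d=0.90042 q=0.48138 e^(-rΔt)=0.99841
t_6 payoffs: 39.8364 27.5887 12.4823 0.0000 0.0000 0.0000 0.0000
t_5: node(5,0) S=58.2766 payoff=34.0334 vs cont=33.8866 → 34.0334 [stop]  node(5,1) S=71.8787 payoff=20.4313 vs cont=20.2845 → 20.4313 [stop]  node(5,2) S=88.6557 payoff=3.6543 vs cont=6.4633 → 6.4633 [wait]  node(5,3) S=109.3485 payoff=0.0000 vs cont=0.0000 → 0.0000 [wait]  node(5,4) S=134.8712 payoff=0.0000 vs cont=0.0000 → 0.0000 [wait]  node(5,5) S=166.3510 payoff=0.0000 vs cont=0.0000 → 0.0000 [wait]  ⇒ S*(5)=71.8787
t_4: node(4,0) S=64.7213 payoff=27.5887 vs cont=27.4419 → 27.5887 [stop]  node(4,1) S=79.8277 payoff=12.4823 vs cont=13.6856 → 13.6856 [wait]  node(4,2) S=98.4600 payoff=0.0000 vs cont=3.3467 → 3.3467 [wait]  node(4,3) S=121.4412 payoff=0.0000 vs cont=0.0000 → 0.0000 [wait]  node(4,4) S=149.7864 payoff=0.0000 vs cont=0.0000 → 0.0000 [wait]  ⇒ S*(4)=64.7213
t_3: node(3,0) S=71.8787 payoff=20.4313 vs cont=20.8628 → 20.8628 [wait]  node(3,1) S=88.6557 payoff=3.6543 vs cont=8.6948 → 8.6948 [wait]  node(3,2) S=109.3485 payoff=0.0000 vs cont=1.7329 → 1.7329 [wait]  node(3,3) S=134.8712 payoff=0.0000 vs cont=0.0000 → 0.0000 [wait]  ⇒ S*(3)=-
t_2: node(2,0) S=79.8277 payoff=12.4823 vs cont=14.9815 → 14.9815 [wait]  node(2,1) S=98.4600 payoff=0.0000 vs cont=5.3350 → 5.3350 [wait]  node(2,2) S=121.4412 payoff=0.0000 vs cont=0.8973 → 0.8973 [wait]  ⇒ S*(2)=-
t_1: node(1,0) S=88.6557 payoff=3.6543 vs cont=10.3214 → 10.3214 [wait]  node(1,1) S=109.3485 payoff=0.0000 vs cont=3.1937 → 3.1937 [wait]  ⇒ S*(1)=-
t_0: node(0,0) S=98.4600 payoff=0.0000 vs cont=6.8793 → 6.8793 [wait]  ⇒ S*(0)=-

price = 6.8793
boundary = - - - - 64.7213 71.8787
tree:
6.8793
10.3214 3.1937
14.9815 5.3350 0.8973
20.8628 8.6948 1.7329 0.0000
27.5887 13.6856 3.3467 0.0000 0.0000
34.0334 20.4313 6.4633 0.0000 0.0000 0.0000
39.8364 27.5887 12.4823 0.0000 0.0000 0.0000 0.0000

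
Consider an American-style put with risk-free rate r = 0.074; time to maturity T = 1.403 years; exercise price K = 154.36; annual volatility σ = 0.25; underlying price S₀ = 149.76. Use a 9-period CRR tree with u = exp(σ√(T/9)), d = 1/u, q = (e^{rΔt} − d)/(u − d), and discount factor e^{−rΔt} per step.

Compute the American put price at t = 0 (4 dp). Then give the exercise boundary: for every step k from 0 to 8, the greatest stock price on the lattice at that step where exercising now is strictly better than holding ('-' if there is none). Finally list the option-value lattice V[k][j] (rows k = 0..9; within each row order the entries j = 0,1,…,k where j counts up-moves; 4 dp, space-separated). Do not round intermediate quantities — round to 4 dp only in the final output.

price = 14.4895
boundary = - - 122.9306 111.3762 122.9306 111.3762 122.9306 111.3762 122.9306
tree:
14.4895
21.6650 8.5430
31.4294 13.6155 4.3025
42.9838 21.0527 7.4217 1.6741
53.4523 31.4294 12.4556 3.1905 0.3873
62.9368 42.9838 20.2066 5.9628 0.8408 0.0000
71.5298 53.4523 31.4294 10.8527 1.8254 0.0000 0.0000
79.3152 62.9368 42.9838 19.0189 3.9628 0.0000 0.0000 0.0000
86.3688 71.5298 53.4523 31.4294 8.6029 0.0000 0.0000 0.0000 0.0000
92.7594 79.3152 62.9368 42.9838 18.6762 0.0000 0.0000 0.0000 0.0000 0.0000

Δt=0.15589, u=1.10374, d=0.90601, q=0.53402, disc=e^(-rΔt)=0.98853
k=9 terminal: V=max(K-S,0) → 92.7594 79.3152 62.9368 42.9838 18.6762 0.0000 0.0000 0.0000 0.0000 0.0000
k=8: j=0 S=67.9912 intr=86.3688 cont=84.5983 V=86.3688[EX]; j=1 S=82.8302 intr=71.5298 cont=69.7594 V=71.5298[EX]; j=2 S=100.9077 intr=53.4523 cont=51.6819 V=53.4523[EX]; j=3 S=122.9306 intr=31.4294 cont=29.6589 V=31.4294[EX]; j=4 S=149.7600 intr=4.6000 cont=8.6029 V=8.6029[hold]; j=5 S=182.4448 intr=0.0000 cont=0.0000 V=0.0000[hold]; j=6 S=222.2631 intr=0.0000 cont=0.0000 V=0.0000[hold]; j=7 S=270.7716 intr=0.0000 cont=0.0000 V=0.0000[hold]; j=8 S=329.8669 intr=0.0000 cont=0.0000 V=0.0000[hold]  S*(8)=122.9306
k=7: j=0 S=75.0448 intr=79.3152 cont=77.5447 V=79.3152[EX]; j=1 S=91.4232 intr=62.9368 cont=61.1664 V=62.9368[EX]; j=2 S=111.3762 intr=42.9838 cont=41.2134 V=42.9838[EX]; j=3 S=135.6838 intr=18.6762 cont=19.0189 V=19.0189[hold]; j=4 S=165.2965 intr=0.0000 cont=3.9628 V=3.9628[hold]; j=5 S=201.3722 intr=0.0000 cont=0.0000 V=0.0000[hold]; j=6 S=245.3213 intr=0.0000 cont=0.0000 V=0.0000[hold]; j=7 S=298.8622 intr=0.0000 cont=0.0000 V=0.0000[hold]  S*(7)=111.3762
k=6: j=0 S=82.8302 intr=71.5298 cont=69.7594 V=71.5298[EX]; j=1 S=100.9077 intr=53.4523 cont=51.6819 V=53.4523[EX]; j=2 S=122.9306 intr=31.4294 cont=29.8398 V=31.4294[EX]; j=3 S=149.7600 intr=4.6000 cont=10.8527 V=10.8527[hold]; j=4 S=182.4448 intr=0.0000 cont=1.8254 V=1.8254[hold]; j=5 S=222.2631 intr=0.0000 cont=0.0000 V=0.0000[hold]; j=6 S=270.7716 intr=0.0000 cont=0.0000 V=0.0000[hold]  S*(6)=122.9306
k=5: j=0 S=91.4232 intr=62.9368 cont=61.1664 V=62.9368[EX]; j=1 S=111.3762 intr=42.9838 cont=41.2134 V=42.9838[EX]; j=2 S=135.6838 intr=18.6762 cont=20.2066 V=20.2066[hold]; j=3 S=165.2965 intr=0.0000 cont=5.9628 V=5.9628[hold]; j=4 S=201.3722 intr=0.0000 cont=0.8408 V=0.8408[hold]; j=5 S=245.3213 intr=0.0000 cont=0.0000 V=0.0000[hold]  S*(5)=111.3762
k=4: j=0 S=100.9077 intr=53.4523 cont=51.6819 V=53.4523[EX]; j=1 S=122.9306 intr=31.4294 cont=30.4668 V=31.4294[EX]; j=2 S=149.7600 intr=4.6000 cont=12.4556 V=12.4556[hold]; j=3 S=182.4448 intr=0.0000 cont=3.1905 V=3.1905[hold]; j=4 S=222.2631 intr=0.0000 cont=0.3873 V=0.3873[hold]  S*(4)=122.9306
k=3: j=0 S=111.3762 intr=42.9838 cont=41.2134 V=42.9838[EX]; j=1 S=135.6838 intr=18.6762 cont=21.0527 V=21.0527[hold]; j=2 S=165.2965 intr=0.0000 cont=7.4217 V=7.4217[hold]; j=3 S=201.3722 intr=0.0000 cont=1.6741 V=1.6741[hold]  S*(3)=111.3762
k=2: j=0 S=122.9306 intr=31.4294 cont=30.9135 V=31.4294[EX]; j=1 S=149.7600 intr=4.6000 cont=13.6155 V=13.6155[hold]; j=2 S=182.4448 intr=0.0000 cont=4.3025 V=4.3025[hold]  S*(2)=122.9306
k=1: j=0 S=135.6838 intr=18.6762 cont=21.6650 V=21.6650[hold]; j=1 S=165.2965 intr=0.0000 cont=8.5430 V=8.5430[hold]  S*(1)=-
k=0: j=0 S=149.7600 intr=4.6000 cont=14.4895 V=14.4895[hold]  S*(0)=-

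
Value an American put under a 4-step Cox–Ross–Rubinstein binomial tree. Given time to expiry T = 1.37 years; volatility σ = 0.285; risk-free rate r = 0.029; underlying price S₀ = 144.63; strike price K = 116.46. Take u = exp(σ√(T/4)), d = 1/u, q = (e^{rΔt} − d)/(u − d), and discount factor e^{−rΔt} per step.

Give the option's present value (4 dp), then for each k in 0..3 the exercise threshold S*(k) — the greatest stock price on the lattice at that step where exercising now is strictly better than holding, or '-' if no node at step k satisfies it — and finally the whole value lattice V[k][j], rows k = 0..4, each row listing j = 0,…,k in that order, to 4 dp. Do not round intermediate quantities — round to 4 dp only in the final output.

params: Δt=0.34250 u=1.18151 d=0.84638 q=0.48818 e^(-rΔt)=0.99012
t_4 payoffs: 42.2417 12.8540 0.0000 0.0000 0.0000
t_3: node(3,0) S=87.6896 payoff=28.7704 vs cont=27.6194 → 28.7704 [stop]  node(3,1) S=122.4113 payoff=0.0000 vs cont=6.5139 → 6.5139 [wait]  node(3,2) S=170.8816 payoff=0.0000 vs cont=0.0000 → 0.0000 [wait]  node(3,3) S=238.5442 payoff=0.0000 vs cont=0.0000 → 0.0000 [wait]  ⇒ S*(3)=87.6896
t_2: node(2,0) S=103.6060 payoff=12.8540 vs cont=17.7282 → 17.7282 [wait]  node(2,1) S=144.6300 payoff=0.0000 vs cont=3.3010 → 3.3010 [wait]  node(2,2) S=201.8980 payoff=0.0000 vs cont=0.0000 → 0.0000 [wait]  ⇒ S*(2)=-
t_1: node(1,0) S=122.4113 payoff=0.0000 vs cont=10.5795 → 10.5795 [wait]  node(1,1) S=170.8816 payoff=0.0000 vs cont=1.6728 → 1.6728 [wait]  ⇒ S*(1)=-
t_0: node(0,0) S=144.6300 payoff=0.0000 vs cont=6.1698 → 6.1698 [wait]  ⇒ S*(0)=-

price = 6.1698
boundary = - - - 87.6896
tree:
6.1698
10.5795 1.6728
17.7282 3.3010 0.0000
28.7704 6.5139 0.0000 0.0000
42.2417 12.8540 0.0000 0.0000 0.0000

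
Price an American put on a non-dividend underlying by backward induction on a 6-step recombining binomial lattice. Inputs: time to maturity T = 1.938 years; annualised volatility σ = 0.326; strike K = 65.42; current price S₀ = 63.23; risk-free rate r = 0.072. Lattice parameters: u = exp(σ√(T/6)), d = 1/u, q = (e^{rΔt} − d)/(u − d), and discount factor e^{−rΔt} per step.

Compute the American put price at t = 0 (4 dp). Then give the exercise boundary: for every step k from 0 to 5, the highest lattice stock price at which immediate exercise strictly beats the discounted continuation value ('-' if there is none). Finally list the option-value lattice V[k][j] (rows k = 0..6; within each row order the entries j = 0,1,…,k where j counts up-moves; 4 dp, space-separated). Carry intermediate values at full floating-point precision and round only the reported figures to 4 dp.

params: Δt=0.32300 u=1.20355 d=0.83088 q=0.51695 e^(-rΔt)=0.97701
t_6 payoffs: 44.6164 35.2854 21.7690 2.1900 0.0000 0.0000 0.0000
t_5: node(5,0) S=25.0381 payoff=40.3819 vs cont=38.8780 → 40.3819 [stop]  node(5,1) S=36.2686 payoff=29.1514 vs cont=27.6476 → 29.1514 [stop]  node(5,2) S=52.5362 payoff=12.8838 vs cont=11.3799 → 12.8838 [stop]  node(5,3) S=76.1005 payoff=0.0000 vs cont=1.0336 → 1.0336 [wait]  node(5,4) S=110.2341 payoff=0.0000 vs cont=0.0000 → 0.0000 [wait]  node(5,5) S=159.6778 payoff=0.0000 vs cont=0.0000 → 0.0000 [wait]  ⇒ S*(5)=52.5362
t_4: node(4,0) S=30.1346 payoff=35.2854 vs cont=33.7815 → 35.2854 [stop]  node(4,1) S=43.6510 payoff=21.7690 vs cont=20.2651 → 21.7690 [stop]  node(4,2) S=63.2300 payoff=2.1900 vs cont=6.6025 → 6.6025 [wait]  node(4,3) S=91.5908 payoff=0.0000 vs cont=0.4878 → 0.4878 [wait]  node(4,4) S=132.6723 payoff=0.0000 vs cont=0.0000 → 0.0000 [wait]  ⇒ S*(4)=43.6510
t_3: node(3,0) S=36.2686 payoff=29.1514 vs cont=27.6476 → 29.1514 [stop]  node(3,1) S=52.5362 payoff=12.8838 vs cont=13.6085 → 13.6085 [wait]  node(3,2) S=76.1005 payoff=0.0000 vs cont=3.3624 → 3.3624 [wait]  node(3,3) S=110.2341 payoff=0.0000 vs cont=0.2302 → 0.2302 [wait]  ⇒ S*(3)=36.2686
t_2: node(2,0) S=43.6510 payoff=21.7690 vs cont=20.6311 → 21.7690 [stop]  node(2,1) S=63.2300 payoff=2.1900 vs cont=8.1207 → 8.1207 [wait]  node(2,2) S=91.5908 payoff=0.0000 vs cont=1.7032 → 1.7032 [wait]  ⇒ S*(2)=43.6510
t_1: node(1,0) S=52.5362 payoff=12.8838 vs cont=14.3753 → 14.3753 [wait]  node(1,1) S=76.1005 payoff=0.0000 vs cont=4.6928 → 4.6928 [wait]  ⇒ S*(1)=-
t_0: node(0,0) S=63.2300 payoff=2.1900 vs cont=9.1546 → 9.1546 [wait]  ⇒ S*(0)=-

price = 9.1546
boundary = - - 43.6510 36.2686 43.6510 52.5362
tree:
9.1546
14.3753 4.6928
21.7690 8.1207 1.7032
29.1514 13.6085 3.3624 0.2302
35.2854 21.7690 6.6025 0.4878 0.0000
40.3819 29.1514 12.8838 1.0336 0.0000 0.0000
44.6164 35.2854 21.7690 2.1900 0.0000 0.0000 0.0000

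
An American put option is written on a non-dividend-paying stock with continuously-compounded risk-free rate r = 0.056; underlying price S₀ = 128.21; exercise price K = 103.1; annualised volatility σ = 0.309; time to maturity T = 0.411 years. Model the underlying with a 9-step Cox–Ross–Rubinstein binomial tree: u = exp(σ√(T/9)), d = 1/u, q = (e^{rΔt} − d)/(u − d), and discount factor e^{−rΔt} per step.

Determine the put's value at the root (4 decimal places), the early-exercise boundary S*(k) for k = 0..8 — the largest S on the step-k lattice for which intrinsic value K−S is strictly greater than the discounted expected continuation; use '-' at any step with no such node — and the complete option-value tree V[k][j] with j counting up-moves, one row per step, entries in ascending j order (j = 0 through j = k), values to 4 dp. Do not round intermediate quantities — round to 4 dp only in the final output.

price = 1.1713
boundary = - - - - - - 86.2693 80.7568 86.2693
tree:
1.1713
1.9503 0.4072
3.1851 0.7396 0.0806
5.0809 1.3271 0.1626 0.0000
7.8749 2.3446 0.3280 0.0000 0.0000
11.7750 4.0593 0.6615 0.0000 0.0000 0.0000
16.8307 6.8371 1.3340 0.0000 0.0000 0.0000 0.0000
22.3432 11.0670 2.6903 0.0000 0.0000 0.0000 0.0000 0.0000
27.5036 16.8307 5.4256 0.0000 0.0000 0.0000 0.0000 0.0000 0.0000
32.3342 22.3432 10.9418 0.0000 0.0000 0.0000 0.0000 0.0000 0.0000 0.0000

Δt=0.04567, u=1.06826, d=0.93610, q=0.50287, disc=e^(-rΔt)=0.99745
k=9 terminal: V=max(K-S,0) → 32.3342 22.3432 10.9418 0.0000 0.0000 0.0000 0.0000 0.0000 0.0000 0.0000
k=8: j=0 S=75.5964 intr=27.5036 cont=27.2402 V=27.5036[EX]; j=1 S=86.2693 intr=16.8307 cont=16.5673 V=16.8307[EX]; j=2 S=98.4491 intr=4.6509 cont=5.4256 V=5.4256[hold]; j=3 S=112.3484 intr=0.0000 cont=0.0000 V=0.0000[hold]; j=4 S=128.2100 intr=0.0000 cont=0.0000 V=0.0000[hold]; j=5 S=146.3110 intr=0.0000 cont=0.0000 V=0.0000[hold]; j=6 S=166.9676 intr=0.0000 cont=0.0000 V=0.0000[hold]; j=7 S=190.5405 intr=0.0000 cont=0.0000 V=0.0000[hold]; j=8 S=217.4415 intr=0.0000 cont=0.0000 V=0.0000[hold]  S*(8)=86.2693
k=7: j=0 S=80.7568 intr=22.3432 cont=22.0799 V=22.3432[EX]; j=1 S=92.1582 intr=10.9418 cont=11.0670 V=11.0670[hold]; j=2 S=105.1693 intr=0.0000 cont=2.6903 V=2.6903[hold]; j=3 S=120.0174 intr=0.0000 cont=0.0000 V=0.0000[hold]; j=4 S=136.9618 intr=0.0000 cont=0.0000 V=0.0000[hold]; j=5 S=156.2984 intr=0.0000 cont=0.0000 V=0.0000[hold]; j=6 S=178.3651 intr=0.0000 cont=0.0000 V=0.0000[hold]; j=7 S=203.5471 intr=0.0000 cont=0.0000 V=0.0000[hold]  S*(7)=80.7568
k=6: j=0 S=86.2693 intr=16.8307 cont=16.6302 V=16.8307[EX]; j=1 S=98.4491 intr=4.6509 cont=6.8371 V=6.8371[hold]; j=2 S=112.3484 intr=0.0000 cont=1.3340 V=1.3340[hold]; j=3 S=128.2100 intr=0.0000 cont=0.0000 V=0.0000[hold]; j=4 S=146.3110 intr=0.0000 cont=0.0000 V=0.0000[hold]; j=5 S=166.9676 intr=0.0000 cont=0.0000 V=0.0000[hold]; j=6 S=190.5405 intr=0.0000 cont=0.0000 V=0.0000[hold]  S*(6)=86.2693
k=5: j=0 S=92.1582 intr=10.9418 cont=11.7750 V=11.7750[hold]; j=1 S=105.1693 intr=0.0000 cont=4.0593 V=4.0593[hold]; j=2 S=120.0174 intr=0.0000 cont=0.6615 V=0.6615[hold]; j=3 S=136.9618 intr=0.0000 cont=0.0000 V=0.0000[hold]; j=4 S=156.2984 intr=0.0000 cont=0.0000 V=0.0000[hold]; j=5 S=178.3651 intr=0.0000 cont=0.0000 V=0.0000[hold]  S*(5)=-
k=4: j=0 S=98.4491 intr=4.6509 cont=7.8749 V=7.8749[hold]; j=1 S=112.3484 intr=0.0000 cont=2.3446 V=2.3446[hold]; j=2 S=128.2100 intr=0.0000 cont=0.3280 V=0.3280[hold]; j=3 S=146.3110 intr=0.0000 cont=0.0000 V=0.0000[hold]; j=4 S=166.9676 intr=0.0000 cont=0.0000 V=0.0000[hold]  S*(4)=-
k=3: j=0 S=105.1693 intr=0.0000 cont=5.0809 V=5.0809[hold]; j=1 S=120.0174 intr=0.0000 cont=1.3271 V=1.3271[hold]; j=2 S=136.9618 intr=0.0000 cont=0.1626 V=0.1626[hold]; j=3 S=156.2984 intr=0.0000 cont=0.0000 V=0.0000[hold]  S*(3)=-
k=2: j=0 S=112.3484 intr=0.0000 cont=3.1851 V=3.1851[hold]; j=1 S=128.2100 intr=0.0000 cont=0.7396 V=0.7396[hold]; j=2 S=146.3110 intr=0.0000 cont=0.0806 V=0.0806[hold]  S*(2)=-
k=1: j=0 S=120.0174 intr=0.0000 cont=1.9503 V=1.9503[hold]; j=1 S=136.9618 intr=0.0000 cont=0.4072 V=0.4072[hold]  S*(1)=-
k=0: j=0 S=128.2100 intr=0.0000 cont=1.1713 V=1.1713[hold]  S*(0)=-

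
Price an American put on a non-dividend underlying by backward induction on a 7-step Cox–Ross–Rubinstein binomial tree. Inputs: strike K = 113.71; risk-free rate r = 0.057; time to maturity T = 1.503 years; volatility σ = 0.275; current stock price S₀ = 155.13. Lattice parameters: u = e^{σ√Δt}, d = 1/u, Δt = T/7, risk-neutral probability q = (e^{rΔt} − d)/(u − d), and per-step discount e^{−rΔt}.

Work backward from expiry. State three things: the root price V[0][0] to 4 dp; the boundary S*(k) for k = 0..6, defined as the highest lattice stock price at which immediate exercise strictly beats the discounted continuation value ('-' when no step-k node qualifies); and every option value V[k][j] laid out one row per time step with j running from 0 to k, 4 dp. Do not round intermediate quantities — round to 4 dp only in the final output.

price = 2.8552
boundary = - - - - - 82.0334 93.1819
tree:
2.8552
4.8980 1.0101
8.2181 1.9053 0.1957
13.4109 3.5507 0.4097 0.0000
21.1135 6.5165 0.8575 0.0000 0.0000
31.6766 11.7237 1.7950 0.0000 0.0000 0.0000
41.4913 20.5281 3.7572 0.0000 0.0000 0.0000 0.0000
50.1318 31.6766 7.8644 0.0000 0.0000 0.0000 0.0000 0.0000

Δt=0.21471  u=1.13590  d=0.88036  q=0.51637  discount=0.98784
step 7 (expiry): payoffs max(K−S,0) = 50.1318 31.6766 7.8644 0.0000 0.0000 0.0000 0.0000 0.0000
step 6: (k=6,j=0): S=72.2187, (K−S)⁺=41.4913, hold=40.1082 ⇒ V=41.4913 exercise | (k=6,j=1): S=93.1819, (K−S)⁺=20.5281, hold=19.1449 ⇒ V=20.5281 exercise | (k=6,j=2): S=120.2302, (K−S)⁺=0.0000, hold=3.7572 ⇒ V=3.7572 continue | (k=6,j=3): S=155.1300, (K−S)⁺=0.0000, hold=0.0000 ⇒ V=0.0000 continue | (k=6,j=4): S=200.1603, (K−S)⁺=0.0000, hold=0.0000 ⇒ V=0.0000 continue | (k=6,j=5): S=258.2617, (K−S)⁺=0.0000, hold=0.0000 ⇒ V=0.0000 continue | (k=6,j=6): S=333.2285, (K−S)⁺=0.0000, hold=0.0000 ⇒ V=0.0000 continue  boundary S*=93.1819
step 5: (k=5,j=0): S=82.0334, (K−S)⁺=31.6766, hold=30.2935 ⇒ V=31.6766 exercise | (k=5,j=1): S=105.8456, (K−S)⁺=7.8644, hold=11.7237 ⇒ V=11.7237 continue | (k=5,j=2): S=136.5698, (K−S)⁺=0.0000, hold=1.7950 ⇒ V=1.7950 continue | (k=5,j=3): S=176.2126, (K−S)⁺=0.0000, hold=0.0000 ⇒ V=0.0000 continue | (k=5,j=4): S=227.3626, (K−S)⁺=0.0000, hold=0.0000 ⇒ V=0.0000 continue | (k=5,j=5): S=293.3601, (K−S)⁺=0.0000, hold=0.0000 ⇒ V=0.0000 continue  boundary S*=82.0334
step 4: (k=4,j=0): S=93.1819, (K−S)⁺=20.5281, hold=21.1135 ⇒ V=21.1135 continue | (k=4,j=1): S=120.2302, (K−S)⁺=0.0000, hold=6.5165 ⇒ V=6.5165 continue | (k=4,j=2): S=155.1300, (K−S)⁺=0.0000, hold=0.8575 ⇒ V=0.8575 continue | (k=4,j=3): S=200.1603, (K−S)⁺=0.0000, hold=0.0000 ⇒ V=0.0000 continue | (k=4,j=4): S=258.2617, (K−S)⁺=0.0000, hold=0.0000 ⇒ V=0.0000 continue  boundary S*=-
step 3: (k=3,j=0): S=105.8456, (K−S)⁺=7.8644, hold=13.4109 ⇒ V=13.4109 continue | (k=3,j=1): S=136.5698, (K−S)⁺=0.0000, hold=3.5507 ⇒ V=3.5507 continue | (k=3,j=2): S=176.2126, (K−S)⁺=0.0000, hold=0.4097 ⇒ V=0.4097 continue | (k=3,j=3): S=227.3626, (K−S)⁺=0.0000, hold=0.0000 ⇒ V=0.0000 continue  boundary S*=-
step 2: (k=2,j=0): S=120.2302, (K−S)⁺=0.0000, hold=8.2181 ⇒ V=8.2181 continue | (k=2,j=1): S=155.1300, (K−S)⁺=0.0000, hold=1.9053 ⇒ V=1.9053 continue | (k=2,j=2): S=200.1603, (K−S)⁺=0.0000, hold=0.1957 ⇒ V=0.1957 continue  boundary S*=-
step 1: (k=1,j=0): S=136.5698, (K−S)⁺=0.0000, hold=4.8980 ⇒ V=4.8980 continue | (k=1,j=1): S=176.2126, (K−S)⁺=0.0000, hold=1.0101 ⇒ V=1.0101 continue  boundary S*=-
step 0: (k=0,j=0): S=155.1300, (K−S)⁺=0.0000, hold=2.8552 ⇒ V=2.8552 continue  boundary S*=-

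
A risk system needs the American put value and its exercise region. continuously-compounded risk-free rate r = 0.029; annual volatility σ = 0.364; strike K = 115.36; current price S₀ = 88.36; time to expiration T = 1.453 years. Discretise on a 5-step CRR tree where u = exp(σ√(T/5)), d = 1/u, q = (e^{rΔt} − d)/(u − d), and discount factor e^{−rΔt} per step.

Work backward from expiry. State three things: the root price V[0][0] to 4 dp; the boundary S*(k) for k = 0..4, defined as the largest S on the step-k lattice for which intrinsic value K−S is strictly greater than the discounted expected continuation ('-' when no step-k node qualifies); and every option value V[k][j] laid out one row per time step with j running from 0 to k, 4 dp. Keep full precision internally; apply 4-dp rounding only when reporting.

price = 31.9396
boundary = - - 59.6786 72.6168 88.3600
tree:
31.9396
43.1220 20.0290
55.6814 29.8745 9.3975
66.3144 42.7432 16.0446 2.1459
75.0529 55.6814 27.0000 4.1026 0.0000
82.2344 66.3144 42.7432 7.8437 0.0000 0.0000

Δt=0.29060, u=1.21680, d=0.82183, q=0.47253, disc=e^(-rΔt)=0.99161
k=5 terminal: V=max(K-S,0) → 82.2344 66.3144 42.7432 7.8437 0.0000 0.0000
k=4: j=0 S=40.3071 intr=75.0529 cont=74.0848 V=75.0529[EX]; j=1 S=59.6786 intr=55.6814 cont=54.7133 V=55.6814[EX]; j=2 S=88.3600 intr=27.0000 cont=26.0319 V=27.0000[EX]; j=3 S=130.8255 intr=0.0000 cont=4.1026 V=4.1026[hold]; j=4 S=193.6999 intr=0.0000 cont=0.0000 V=0.0000[hold]  S*(4)=88.3600
k=3: j=0 S=49.0456 intr=66.3144 cont=65.3463 V=66.3144[EX]; j=1 S=72.6168 intr=42.7432 cont=41.7751 V=42.7432[EX]; j=2 S=107.5163 intr=7.8437 cont=16.0446 V=16.0446[hold]; j=3 S=159.1882 intr=0.0000 cont=2.1459 V=2.1459[hold]  S*(3)=72.6168
k=2: j=0 S=59.6786 intr=55.6814 cont=54.7133 V=55.6814[EX]; j=1 S=88.3600 intr=27.0000 cont=29.8745 V=29.8745[hold]; j=2 S=130.8255 intr=0.0000 cont=9.3975 V=9.3975[hold]  S*(2)=59.6786
k=1: j=0 S=72.6168 intr=42.7432 cont=43.1220 V=43.1220[hold]; j=1 S=107.5163 intr=7.8437 cont=20.0290 V=20.0290[hold]  S*(1)=-
k=0: j=0 S=88.3600 intr=27.0000 cont=31.9396 V=31.9396[hold]  S*(0)=-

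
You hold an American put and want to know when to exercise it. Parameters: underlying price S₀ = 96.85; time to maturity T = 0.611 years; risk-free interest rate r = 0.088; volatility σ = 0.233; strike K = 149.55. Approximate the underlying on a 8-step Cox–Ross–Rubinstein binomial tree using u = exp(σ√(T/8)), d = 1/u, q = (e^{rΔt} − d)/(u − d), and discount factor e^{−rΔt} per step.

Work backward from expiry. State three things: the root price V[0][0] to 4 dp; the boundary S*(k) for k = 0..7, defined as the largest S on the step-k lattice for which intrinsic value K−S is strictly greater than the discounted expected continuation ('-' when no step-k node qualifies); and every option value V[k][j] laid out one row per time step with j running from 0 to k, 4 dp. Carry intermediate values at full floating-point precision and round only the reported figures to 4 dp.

Δt=0.07637  u=1.06651  d=0.93764  q=0.53624  discount=0.99330
step 8 (expiry): payoffs max(K−S,0) = 91.6899 83.7374 74.6918 64.4030 52.7000 39.3885 24.2475 7.0253 0.0000
step 7: (k=7,j=0): S=61.7084, (K−S)⁺=87.8416, hold=86.8399 ⇒ V=87.8416 exercise | (k=7,j=1): S=70.1898, (K−S)⁺=79.3602, hold=78.3584 ⇒ V=79.3602 exercise | (k=7,j=2): S=79.8370, (K−S)⁺=69.7130, hold=68.7112 ⇒ V=69.7130 exercise | (k=7,j=3): S=90.8102, (K−S)⁺=58.7398, hold=57.7381 ⇒ V=58.7398 exercise | (k=7,j=4): S=103.2915, (K−S)⁺=46.2585, hold=45.2567 ⇒ V=46.2585 exercise | (k=7,j=5): S=117.4884, (K−S)⁺=32.0616, hold=31.0599 ⇒ V=32.0616 exercise | (k=7,j=6): S=133.6365, (K−S)⁺=15.9135, hold=14.9118 ⇒ V=15.9135 exercise | (k=7,j=7): S=152.0040, (K−S)⁺=0.0000, hold=3.2363 ⇒ V=3.2363 continue  boundary S*=133.6365
step 6: (k=6,j=0): S=65.8126, (K−S)⁺=83.7374, hold=82.7356 ⇒ V=83.7374 exercise | (k=6,j=1): S=74.8582, (K−S)⁺=74.6918, hold=73.6900 ⇒ V=74.6918 exercise | (k=6,j=2): S=85.1470, (K−S)⁺=64.4030, hold=63.4012 ⇒ V=64.4030 exercise | (k=6,j=3): S=96.8500, (K−S)⁺=52.7000, hold=51.6982 ⇒ V=52.7000 exercise | (k=6,j=4): S=110.1615, (K−S)⁺=39.3885, hold=38.3868 ⇒ V=39.3885 exercise | (k=6,j=5): S=125.3025, (K−S)⁺=24.2475, hold=23.2457 ⇒ V=24.2475 exercise | (k=6,j=6): S=142.5247, (K−S)⁺=7.0253, hold=9.0545 ⇒ V=9.0545 continue  boundary S*=125.3025
step 5: (k=5,j=0): S=70.1898, (K−S)⁺=79.3602, hold=78.3584 ⇒ V=79.3602 exercise | (k=5,j=1): S=79.8370, (K−S)⁺=69.7130, hold=68.7112 ⇒ V=69.7130 exercise | (k=5,j=2): S=90.8102, (K−S)⁺=58.7398, hold=57.7381 ⇒ V=58.7398 exercise | (k=5,j=3): S=103.2915, (K−S)⁺=46.2585, hold=45.2567 ⇒ V=46.2585 exercise | (k=5,j=4): S=117.4884, (K−S)⁺=32.0616, hold=31.0599 ⇒ V=32.0616 exercise | (k=5,j=5): S=133.6365, (K−S)⁺=15.9135, hold=15.9926 ⇒ V=15.9926 continue  boundary S*=117.4884
step 4: (k=4,j=0): S=74.8582, (K−S)⁺=74.6918, hold=73.6900 ⇒ V=74.6918 exercise | (k=4,j=1): S=85.1470, (K−S)⁺=64.4030, hold=63.4012 ⇒ V=64.4030 exercise | (k=4,j=2): S=96.8500, (K−S)⁺=52.7000, hold=51.6982 ⇒ V=52.7000 exercise | (k=4,j=3): S=110.1615, (K−S)⁺=39.3885, hold=38.3868 ⇒ V=39.3885 exercise | (k=4,j=4): S=125.3025, (K−S)⁺=24.2475, hold=23.2878 ⇒ V=24.2475 exercise  boundary S*=125.3025
step 3: (k=3,j=0): S=79.8370, (K−S)⁺=69.7130, hold=68.7112 ⇒ V=69.7130 exercise | (k=3,j=1): S=90.8102, (K−S)⁺=58.7398, hold=57.7381 ⇒ V=58.7398 exercise | (k=3,j=2): S=103.2915, (K−S)⁺=46.2585, hold=45.2567 ⇒ V=46.2585 exercise | (k=3,j=3): S=117.4884, (K−S)⁺=32.0616, hold=31.0599 ⇒ V=32.0616 exercise  boundary S*=117.4884
step 2: (k=2,j=0): S=85.1470, (K−S)⁺=64.4030, hold=63.4012 ⇒ V=64.4030 exercise | (k=2,j=1): S=96.8500, (K−S)⁺=52.7000, hold=51.6982 ⇒ V=52.7000 exercise | (k=2,j=2): S=110.1615, (K−S)⁺=39.3885, hold=38.3868 ⇒ V=39.3885 exercise  boundary S*=110.1615
step 1: (k=1,j=0): S=90.8102, (K−S)⁺=58.7398, hold=57.7381 ⇒ V=58.7398 exercise | (k=1,j=1): S=103.2915, (K−S)⁺=46.2585, hold=45.2567 ⇒ V=46.2585 exercise  boundary S*=103.2915
step 0: (k=0,j=0): S=96.8500, (K−S)⁺=52.7000, hold=51.6982 ⇒ V=52.7000 exercise  boundary S*=96.8500

price = 52.7000
boundary = 96.8500 103.2915 110.1615 117.4884 125.3025 117.4884 125.3025 133.6365
tree:
52.7000
58.7398 46.2585
64.4030 52.7000 39.3885
69.7130 58.7398 46.2585 32.0616
74.6918 64.4030 52.7000 39.3885 24.2475
79.3602 69.7130 58.7398 46.2585 32.0616 15.9926
83.7374 74.6918 64.4030 52.7000 39.3885 24.2475 9.0545
87.8416 79.3602 69.7130 58.7398 46.2585 32.0616 15.9135 3.2363
91.6899 83.7374 74.6918 64.4030 52.7000 39.3885 24.2475 7.0253 0.0000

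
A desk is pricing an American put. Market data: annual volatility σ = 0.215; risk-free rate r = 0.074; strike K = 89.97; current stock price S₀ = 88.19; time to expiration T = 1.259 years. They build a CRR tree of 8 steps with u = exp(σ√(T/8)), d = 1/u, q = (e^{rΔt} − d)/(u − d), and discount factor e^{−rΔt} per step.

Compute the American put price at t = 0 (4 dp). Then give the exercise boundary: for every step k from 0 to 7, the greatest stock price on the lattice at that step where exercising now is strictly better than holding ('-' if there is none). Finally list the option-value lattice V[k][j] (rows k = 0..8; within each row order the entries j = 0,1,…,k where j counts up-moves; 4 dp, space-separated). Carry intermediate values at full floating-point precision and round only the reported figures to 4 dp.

Δt=0.15737, u=1.08903, d=0.91824, q=0.54728, disc=e^(-rΔt)=0.98842
k=8 terminal: V=max(K-S,0) → 45.3956 37.1049 27.2722 15.6106 1.7800 0.0000 0.0000 0.0000 0.0000
k=7: j=0 S=48.5431 intr=41.4269 cont=40.3852 V=41.4269[EX]; j=1 S=57.5720 intr=32.3980 cont=31.3564 V=32.3980[EX]; j=2 S=68.2801 intr=21.6899 cont=20.6482 V=21.6899[EX]; j=3 S=80.9800 intr=8.9900 cont=7.9483 V=8.9900[EX]; j=4 S=96.0420 intr=0.0000 cont=0.7965 V=0.7965[hold]; j=5 S=113.9054 intr=0.0000 cont=0.0000 V=0.0000[hold]; j=6 S=135.0914 intr=0.0000 cont=0.0000 V=0.0000[hold]; j=7 S=160.2179 intr=0.0000 cont=0.0000 V=0.0000[hold]  S*(7)=80.9800
k=6: j=0 S=52.8651 intr=37.1049 cont=36.0632 V=37.1049[EX]; j=1 S=62.6978 intr=27.2722 cont=26.2305 V=27.2722[EX]; j=2 S=74.3594 intr=15.6106 cont=14.5689 V=15.6106[EX]; j=3 S=88.1900 intr=1.7800 cont=4.4537 V=4.4537[hold]; j=4 S=104.5930 intr=0.0000 cont=0.3564 V=0.3564[hold]; j=5 S=124.0469 intr=0.0000 cont=0.0000 V=0.0000[hold]; j=6 S=147.1192 intr=0.0000 cont=0.0000 V=0.0000[hold]  S*(6)=74.3594
k=5: j=0 S=57.5720 intr=32.3980 cont=31.3564 V=32.3980[EX]; j=1 S=68.2801 intr=21.6899 cont=20.6482 V=21.6899[EX]; j=2 S=80.9800 intr=8.9900 cont=9.3947 V=9.3947[hold]; j=3 S=96.0420 intr=0.0000 cont=2.1858 V=2.1858[hold]; j=4 S=113.9054 intr=0.0000 cont=0.1595 V=0.1595[hold]; j=5 S=135.0914 intr=0.0000 cont=0.0000 V=0.0000[hold]  S*(5)=68.2801
k=4: j=0 S=62.6978 intr=27.2722 cont=26.2305 V=27.2722[EX]; j=1 S=74.3594 intr=15.6106 cont=14.7878 V=15.6106[EX]; j=2 S=88.1900 intr=1.7800 cont=5.3863 V=5.3863[hold]; j=3 S=104.5930 intr=0.0000 cont=1.0644 V=1.0644[hold]; j=4 S=124.0469 intr=0.0000 cont=0.0714 V=0.0714[hold]  S*(4)=74.3594
k=3: j=0 S=68.2801 intr=21.6899 cont=20.6482 V=21.6899[EX]; j=1 S=80.9800 intr=8.9900 cont=9.8991 V=9.8991[hold]; j=2 S=96.0420 intr=0.0000 cont=2.9860 V=2.9860[hold]; j=3 S=113.9054 intr=0.0000 cont=0.5149 V=0.5149[hold]  S*(3)=68.2801
k=2: j=0 S=74.3594 intr=15.6106 cont=15.0607 V=15.6106[EX]; j=1 S=88.1900 intr=1.7800 cont=6.0450 V=6.0450[hold]; j=2 S=104.5930 intr=0.0000 cont=1.6147 V=1.6147[hold]  S*(2)=74.3594
k=1: j=0 S=80.9800 intr=8.9900 cont=10.2554 V=10.2554[hold]; j=1 S=96.0420 intr=0.0000 cont=3.5785 V=3.5785[hold]  S*(1)=-
k=0: j=0 S=88.1900 intr=1.7800 cont=6.5249 V=6.5249[hold]  S*(0)=-

price = 6.5249
boundary = - - 74.3594 68.2801 74.3594 68.2801 74.3594 80.9800
tree:
6.5249
10.2554 3.5785
15.6106 6.0450 1.6147
21.6899 9.8991 2.9860 0.5149
27.2722 15.6106 5.3863 1.0644 0.0714
32.3980 21.6899 9.3947 2.1858 0.1595 0.0000
37.1049 27.2722 15.6106 4.4537 0.3564 0.0000 0.0000
41.4269 32.3980 21.6899 8.9900 0.7965 0.0000 0.0000 0.0000
45.3956 37.1049 27.2722 15.6106 1.7800 0.0000 0.0000 0.0000 0.0000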